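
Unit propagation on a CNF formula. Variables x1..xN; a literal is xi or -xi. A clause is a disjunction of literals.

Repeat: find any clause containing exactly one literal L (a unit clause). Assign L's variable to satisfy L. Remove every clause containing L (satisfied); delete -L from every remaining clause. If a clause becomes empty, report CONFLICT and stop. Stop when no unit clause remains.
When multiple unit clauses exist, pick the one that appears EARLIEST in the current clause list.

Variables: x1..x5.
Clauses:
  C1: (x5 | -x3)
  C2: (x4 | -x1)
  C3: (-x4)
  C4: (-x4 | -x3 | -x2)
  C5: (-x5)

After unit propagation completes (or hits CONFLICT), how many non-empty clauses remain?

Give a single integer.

unit clause [-4] forces x4=F; simplify:
  drop 4 from [4, -1] -> [-1]
  satisfied 2 clause(s); 3 remain; assigned so far: [4]
unit clause [-1] forces x1=F; simplify:
  satisfied 1 clause(s); 2 remain; assigned so far: [1, 4]
unit clause [-5] forces x5=F; simplify:
  drop 5 from [5, -3] -> [-3]
  satisfied 1 clause(s); 1 remain; assigned so far: [1, 4, 5]
unit clause [-3] forces x3=F; simplify:
  satisfied 1 clause(s); 0 remain; assigned so far: [1, 3, 4, 5]

Answer: 0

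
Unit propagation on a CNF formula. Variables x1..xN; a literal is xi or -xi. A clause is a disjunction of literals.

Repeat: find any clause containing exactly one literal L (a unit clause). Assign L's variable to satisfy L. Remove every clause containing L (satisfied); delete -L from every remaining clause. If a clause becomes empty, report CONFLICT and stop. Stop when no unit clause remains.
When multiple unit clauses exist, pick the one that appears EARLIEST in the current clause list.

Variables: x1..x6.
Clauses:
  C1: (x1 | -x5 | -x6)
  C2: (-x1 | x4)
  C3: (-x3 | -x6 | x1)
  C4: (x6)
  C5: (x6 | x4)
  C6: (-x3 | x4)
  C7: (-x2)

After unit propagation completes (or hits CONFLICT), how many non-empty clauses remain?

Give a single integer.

unit clause [6] forces x6=T; simplify:
  drop -6 from [1, -5, -6] -> [1, -5]
  drop -6 from [-3, -6, 1] -> [-3, 1]
  satisfied 2 clause(s); 5 remain; assigned so far: [6]
unit clause [-2] forces x2=F; simplify:
  satisfied 1 clause(s); 4 remain; assigned so far: [2, 6]

Answer: 4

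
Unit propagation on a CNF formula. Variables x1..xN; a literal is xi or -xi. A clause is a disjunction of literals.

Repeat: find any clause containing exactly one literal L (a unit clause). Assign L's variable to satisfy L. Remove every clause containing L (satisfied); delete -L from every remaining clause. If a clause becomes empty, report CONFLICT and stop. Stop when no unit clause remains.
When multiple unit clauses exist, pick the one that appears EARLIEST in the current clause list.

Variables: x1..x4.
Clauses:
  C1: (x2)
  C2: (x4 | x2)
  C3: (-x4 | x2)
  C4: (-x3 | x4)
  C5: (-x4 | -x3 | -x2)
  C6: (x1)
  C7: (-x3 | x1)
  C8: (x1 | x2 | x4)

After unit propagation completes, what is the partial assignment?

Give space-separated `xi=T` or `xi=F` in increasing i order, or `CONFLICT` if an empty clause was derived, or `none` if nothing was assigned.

Answer: x1=T x2=T

Derivation:
unit clause [2] forces x2=T; simplify:
  drop -2 from [-4, -3, -2] -> [-4, -3]
  satisfied 4 clause(s); 4 remain; assigned so far: [2]
unit clause [1] forces x1=T; simplify:
  satisfied 2 clause(s); 2 remain; assigned so far: [1, 2]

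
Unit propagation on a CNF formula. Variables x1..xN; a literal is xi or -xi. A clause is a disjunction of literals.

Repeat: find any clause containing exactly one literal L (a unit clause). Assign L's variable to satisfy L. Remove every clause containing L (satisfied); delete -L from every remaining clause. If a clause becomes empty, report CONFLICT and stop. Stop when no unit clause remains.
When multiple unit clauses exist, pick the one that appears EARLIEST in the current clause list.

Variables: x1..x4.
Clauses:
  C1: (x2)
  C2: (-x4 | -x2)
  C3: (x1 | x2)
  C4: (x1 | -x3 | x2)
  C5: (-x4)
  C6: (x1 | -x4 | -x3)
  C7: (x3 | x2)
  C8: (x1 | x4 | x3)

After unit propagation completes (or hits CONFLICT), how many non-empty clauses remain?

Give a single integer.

Answer: 1

Derivation:
unit clause [2] forces x2=T; simplify:
  drop -2 from [-4, -2] -> [-4]
  satisfied 4 clause(s); 4 remain; assigned so far: [2]
unit clause [-4] forces x4=F; simplify:
  drop 4 from [1, 4, 3] -> [1, 3]
  satisfied 3 clause(s); 1 remain; assigned so far: [2, 4]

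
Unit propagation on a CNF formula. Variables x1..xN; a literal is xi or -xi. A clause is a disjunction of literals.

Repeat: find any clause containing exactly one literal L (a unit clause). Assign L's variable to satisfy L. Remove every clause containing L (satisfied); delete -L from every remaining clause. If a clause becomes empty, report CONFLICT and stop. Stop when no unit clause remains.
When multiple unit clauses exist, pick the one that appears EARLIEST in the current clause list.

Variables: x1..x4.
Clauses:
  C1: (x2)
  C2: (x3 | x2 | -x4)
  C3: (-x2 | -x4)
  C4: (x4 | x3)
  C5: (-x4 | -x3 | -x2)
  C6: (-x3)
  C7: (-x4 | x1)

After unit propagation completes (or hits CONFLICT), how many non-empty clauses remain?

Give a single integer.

Answer: 0

Derivation:
unit clause [2] forces x2=T; simplify:
  drop -2 from [-2, -4] -> [-4]
  drop -2 from [-4, -3, -2] -> [-4, -3]
  satisfied 2 clause(s); 5 remain; assigned so far: [2]
unit clause [-4] forces x4=F; simplify:
  drop 4 from [4, 3] -> [3]
  satisfied 3 clause(s); 2 remain; assigned so far: [2, 4]
unit clause [3] forces x3=T; simplify:
  drop -3 from [-3] -> [] (empty!)
  satisfied 1 clause(s); 1 remain; assigned so far: [2, 3, 4]
CONFLICT (empty clause)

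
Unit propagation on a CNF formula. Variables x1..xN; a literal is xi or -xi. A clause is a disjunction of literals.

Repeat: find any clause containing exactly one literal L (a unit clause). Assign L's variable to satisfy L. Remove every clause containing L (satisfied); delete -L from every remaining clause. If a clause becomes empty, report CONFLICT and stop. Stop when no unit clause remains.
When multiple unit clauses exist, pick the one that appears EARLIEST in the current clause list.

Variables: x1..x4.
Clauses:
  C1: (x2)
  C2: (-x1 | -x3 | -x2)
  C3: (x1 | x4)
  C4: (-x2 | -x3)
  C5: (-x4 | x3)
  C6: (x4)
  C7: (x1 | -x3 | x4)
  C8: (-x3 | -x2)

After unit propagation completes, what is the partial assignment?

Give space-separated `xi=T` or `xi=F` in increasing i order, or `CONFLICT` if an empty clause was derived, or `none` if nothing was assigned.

unit clause [2] forces x2=T; simplify:
  drop -2 from [-1, -3, -2] -> [-1, -3]
  drop -2 from [-2, -3] -> [-3]
  drop -2 from [-3, -2] -> [-3]
  satisfied 1 clause(s); 7 remain; assigned so far: [2]
unit clause [-3] forces x3=F; simplify:
  drop 3 from [-4, 3] -> [-4]
  satisfied 4 clause(s); 3 remain; assigned so far: [2, 3]
unit clause [-4] forces x4=F; simplify:
  drop 4 from [1, 4] -> [1]
  drop 4 from [4] -> [] (empty!)
  satisfied 1 clause(s); 2 remain; assigned so far: [2, 3, 4]
CONFLICT (empty clause)

Answer: CONFLICT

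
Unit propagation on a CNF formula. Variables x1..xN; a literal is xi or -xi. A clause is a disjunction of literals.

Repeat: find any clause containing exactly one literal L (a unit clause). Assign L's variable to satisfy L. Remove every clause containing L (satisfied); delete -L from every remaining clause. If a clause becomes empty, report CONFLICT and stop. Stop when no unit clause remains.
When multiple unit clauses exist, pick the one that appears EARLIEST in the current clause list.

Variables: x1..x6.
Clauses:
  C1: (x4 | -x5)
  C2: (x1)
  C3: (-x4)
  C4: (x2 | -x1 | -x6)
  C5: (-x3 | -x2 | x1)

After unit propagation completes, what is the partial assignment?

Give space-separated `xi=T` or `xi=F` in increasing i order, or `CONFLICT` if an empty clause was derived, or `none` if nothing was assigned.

Answer: x1=T x4=F x5=F

Derivation:
unit clause [1] forces x1=T; simplify:
  drop -1 from [2, -1, -6] -> [2, -6]
  satisfied 2 clause(s); 3 remain; assigned so far: [1]
unit clause [-4] forces x4=F; simplify:
  drop 4 from [4, -5] -> [-5]
  satisfied 1 clause(s); 2 remain; assigned so far: [1, 4]
unit clause [-5] forces x5=F; simplify:
  satisfied 1 clause(s); 1 remain; assigned so far: [1, 4, 5]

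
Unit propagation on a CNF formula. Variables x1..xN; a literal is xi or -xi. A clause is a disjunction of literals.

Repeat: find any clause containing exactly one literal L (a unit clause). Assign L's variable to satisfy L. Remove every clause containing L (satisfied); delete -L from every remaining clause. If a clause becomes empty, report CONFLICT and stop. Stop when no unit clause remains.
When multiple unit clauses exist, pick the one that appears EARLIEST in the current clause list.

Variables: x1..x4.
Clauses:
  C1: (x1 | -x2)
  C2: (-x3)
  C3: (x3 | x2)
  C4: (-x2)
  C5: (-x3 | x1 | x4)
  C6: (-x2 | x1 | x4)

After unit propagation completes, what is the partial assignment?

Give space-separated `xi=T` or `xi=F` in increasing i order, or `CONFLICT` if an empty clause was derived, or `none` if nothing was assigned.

unit clause [-3] forces x3=F; simplify:
  drop 3 from [3, 2] -> [2]
  satisfied 2 clause(s); 4 remain; assigned so far: [3]
unit clause [2] forces x2=T; simplify:
  drop -2 from [1, -2] -> [1]
  drop -2 from [-2] -> [] (empty!)
  drop -2 from [-2, 1, 4] -> [1, 4]
  satisfied 1 clause(s); 3 remain; assigned so far: [2, 3]
CONFLICT (empty clause)

Answer: CONFLICT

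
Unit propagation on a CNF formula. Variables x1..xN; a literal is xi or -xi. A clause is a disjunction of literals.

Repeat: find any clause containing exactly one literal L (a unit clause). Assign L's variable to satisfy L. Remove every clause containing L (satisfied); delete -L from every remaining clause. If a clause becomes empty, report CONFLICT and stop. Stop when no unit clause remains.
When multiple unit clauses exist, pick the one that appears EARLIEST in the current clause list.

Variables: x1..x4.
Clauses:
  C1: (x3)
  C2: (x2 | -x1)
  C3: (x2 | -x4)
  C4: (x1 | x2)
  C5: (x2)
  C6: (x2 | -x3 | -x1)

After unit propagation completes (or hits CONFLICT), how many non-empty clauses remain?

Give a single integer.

Answer: 0

Derivation:
unit clause [3] forces x3=T; simplify:
  drop -3 from [2, -3, -1] -> [2, -1]
  satisfied 1 clause(s); 5 remain; assigned so far: [3]
unit clause [2] forces x2=T; simplify:
  satisfied 5 clause(s); 0 remain; assigned so far: [2, 3]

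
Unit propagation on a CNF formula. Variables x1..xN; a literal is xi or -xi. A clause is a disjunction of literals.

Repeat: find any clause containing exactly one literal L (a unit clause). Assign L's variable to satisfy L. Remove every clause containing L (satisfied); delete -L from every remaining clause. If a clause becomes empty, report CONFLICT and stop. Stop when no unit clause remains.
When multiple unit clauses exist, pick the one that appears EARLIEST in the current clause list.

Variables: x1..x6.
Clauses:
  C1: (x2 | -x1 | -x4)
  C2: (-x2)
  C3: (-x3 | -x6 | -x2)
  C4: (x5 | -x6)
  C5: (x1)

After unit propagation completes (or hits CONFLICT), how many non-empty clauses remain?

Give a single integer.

Answer: 1

Derivation:
unit clause [-2] forces x2=F; simplify:
  drop 2 from [2, -1, -4] -> [-1, -4]
  satisfied 2 clause(s); 3 remain; assigned so far: [2]
unit clause [1] forces x1=T; simplify:
  drop -1 from [-1, -4] -> [-4]
  satisfied 1 clause(s); 2 remain; assigned so far: [1, 2]
unit clause [-4] forces x4=F; simplify:
  satisfied 1 clause(s); 1 remain; assigned so far: [1, 2, 4]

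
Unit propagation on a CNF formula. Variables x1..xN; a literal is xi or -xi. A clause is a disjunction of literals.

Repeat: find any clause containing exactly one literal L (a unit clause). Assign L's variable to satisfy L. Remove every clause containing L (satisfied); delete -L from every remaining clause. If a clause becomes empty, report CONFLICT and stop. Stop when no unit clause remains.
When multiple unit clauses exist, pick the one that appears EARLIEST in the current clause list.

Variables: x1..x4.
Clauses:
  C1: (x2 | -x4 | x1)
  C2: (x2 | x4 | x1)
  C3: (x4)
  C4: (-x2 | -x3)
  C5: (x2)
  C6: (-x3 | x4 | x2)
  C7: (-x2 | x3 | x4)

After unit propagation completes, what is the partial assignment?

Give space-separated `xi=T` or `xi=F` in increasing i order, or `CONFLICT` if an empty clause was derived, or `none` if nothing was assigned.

unit clause [4] forces x4=T; simplify:
  drop -4 from [2, -4, 1] -> [2, 1]
  satisfied 4 clause(s); 3 remain; assigned so far: [4]
unit clause [2] forces x2=T; simplify:
  drop -2 from [-2, -3] -> [-3]
  satisfied 2 clause(s); 1 remain; assigned so far: [2, 4]
unit clause [-3] forces x3=F; simplify:
  satisfied 1 clause(s); 0 remain; assigned so far: [2, 3, 4]

Answer: x2=T x3=F x4=T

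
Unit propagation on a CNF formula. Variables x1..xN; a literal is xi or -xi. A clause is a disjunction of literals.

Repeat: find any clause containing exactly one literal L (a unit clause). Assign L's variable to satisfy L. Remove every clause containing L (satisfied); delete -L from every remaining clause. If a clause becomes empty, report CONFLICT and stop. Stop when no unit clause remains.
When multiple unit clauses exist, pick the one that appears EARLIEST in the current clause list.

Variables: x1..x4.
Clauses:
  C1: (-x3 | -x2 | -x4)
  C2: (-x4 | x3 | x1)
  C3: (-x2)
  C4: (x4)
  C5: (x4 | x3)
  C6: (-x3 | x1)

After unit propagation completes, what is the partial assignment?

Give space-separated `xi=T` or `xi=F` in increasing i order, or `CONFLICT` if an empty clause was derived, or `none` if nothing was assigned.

unit clause [-2] forces x2=F; simplify:
  satisfied 2 clause(s); 4 remain; assigned so far: [2]
unit clause [4] forces x4=T; simplify:
  drop -4 from [-4, 3, 1] -> [3, 1]
  satisfied 2 clause(s); 2 remain; assigned so far: [2, 4]

Answer: x2=F x4=T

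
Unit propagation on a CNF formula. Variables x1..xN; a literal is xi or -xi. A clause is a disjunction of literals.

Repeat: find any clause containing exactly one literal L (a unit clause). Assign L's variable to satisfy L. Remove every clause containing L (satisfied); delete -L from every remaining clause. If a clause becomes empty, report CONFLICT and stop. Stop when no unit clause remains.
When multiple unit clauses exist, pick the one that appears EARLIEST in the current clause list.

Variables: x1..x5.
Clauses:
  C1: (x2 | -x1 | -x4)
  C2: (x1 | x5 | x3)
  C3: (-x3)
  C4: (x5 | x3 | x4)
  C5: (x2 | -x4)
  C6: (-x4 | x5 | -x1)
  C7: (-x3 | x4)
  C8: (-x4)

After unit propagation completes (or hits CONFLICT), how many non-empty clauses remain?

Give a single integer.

unit clause [-3] forces x3=F; simplify:
  drop 3 from [1, 5, 3] -> [1, 5]
  drop 3 from [5, 3, 4] -> [5, 4]
  satisfied 2 clause(s); 6 remain; assigned so far: [3]
unit clause [-4] forces x4=F; simplify:
  drop 4 from [5, 4] -> [5]
  satisfied 4 clause(s); 2 remain; assigned so far: [3, 4]
unit clause [5] forces x5=T; simplify:
  satisfied 2 clause(s); 0 remain; assigned so far: [3, 4, 5]

Answer: 0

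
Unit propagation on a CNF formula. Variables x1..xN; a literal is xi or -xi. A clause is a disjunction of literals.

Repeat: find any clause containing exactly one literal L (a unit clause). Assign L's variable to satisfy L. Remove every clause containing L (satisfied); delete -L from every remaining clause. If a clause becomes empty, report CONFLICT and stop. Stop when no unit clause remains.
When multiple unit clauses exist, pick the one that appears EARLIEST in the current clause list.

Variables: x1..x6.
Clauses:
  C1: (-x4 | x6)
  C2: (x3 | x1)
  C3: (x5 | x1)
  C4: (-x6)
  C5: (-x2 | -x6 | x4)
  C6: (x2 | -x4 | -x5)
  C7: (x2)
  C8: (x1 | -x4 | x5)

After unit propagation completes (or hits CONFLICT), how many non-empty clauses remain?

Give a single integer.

Answer: 2

Derivation:
unit clause [-6] forces x6=F; simplify:
  drop 6 from [-4, 6] -> [-4]
  satisfied 2 clause(s); 6 remain; assigned so far: [6]
unit clause [-4] forces x4=F; simplify:
  satisfied 3 clause(s); 3 remain; assigned so far: [4, 6]
unit clause [2] forces x2=T; simplify:
  satisfied 1 clause(s); 2 remain; assigned so far: [2, 4, 6]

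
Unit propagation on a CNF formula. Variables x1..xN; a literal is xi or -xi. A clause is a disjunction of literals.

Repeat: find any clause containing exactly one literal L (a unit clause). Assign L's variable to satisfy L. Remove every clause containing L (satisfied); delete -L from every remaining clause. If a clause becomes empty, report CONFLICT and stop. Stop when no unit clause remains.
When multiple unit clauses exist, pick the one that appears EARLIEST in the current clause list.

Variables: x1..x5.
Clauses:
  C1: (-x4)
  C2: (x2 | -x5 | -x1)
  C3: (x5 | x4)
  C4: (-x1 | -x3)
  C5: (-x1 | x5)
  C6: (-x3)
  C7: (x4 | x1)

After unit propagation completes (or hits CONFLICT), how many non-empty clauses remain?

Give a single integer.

unit clause [-4] forces x4=F; simplify:
  drop 4 from [5, 4] -> [5]
  drop 4 from [4, 1] -> [1]
  satisfied 1 clause(s); 6 remain; assigned so far: [4]
unit clause [5] forces x5=T; simplify:
  drop -5 from [2, -5, -1] -> [2, -1]
  satisfied 2 clause(s); 4 remain; assigned so far: [4, 5]
unit clause [-3] forces x3=F; simplify:
  satisfied 2 clause(s); 2 remain; assigned so far: [3, 4, 5]
unit clause [1] forces x1=T; simplify:
  drop -1 from [2, -1] -> [2]
  satisfied 1 clause(s); 1 remain; assigned so far: [1, 3, 4, 5]
unit clause [2] forces x2=T; simplify:
  satisfied 1 clause(s); 0 remain; assigned so far: [1, 2, 3, 4, 5]

Answer: 0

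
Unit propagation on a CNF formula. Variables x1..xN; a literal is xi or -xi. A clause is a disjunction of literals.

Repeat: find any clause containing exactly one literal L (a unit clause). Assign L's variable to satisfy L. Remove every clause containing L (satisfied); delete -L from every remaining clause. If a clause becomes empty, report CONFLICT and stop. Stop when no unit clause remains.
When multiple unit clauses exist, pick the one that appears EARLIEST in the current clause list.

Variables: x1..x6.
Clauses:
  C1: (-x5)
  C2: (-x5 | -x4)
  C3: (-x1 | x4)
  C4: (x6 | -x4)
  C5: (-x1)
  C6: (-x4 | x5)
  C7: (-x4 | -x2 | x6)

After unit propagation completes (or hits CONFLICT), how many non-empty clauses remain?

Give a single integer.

Answer: 0

Derivation:
unit clause [-5] forces x5=F; simplify:
  drop 5 from [-4, 5] -> [-4]
  satisfied 2 clause(s); 5 remain; assigned so far: [5]
unit clause [-1] forces x1=F; simplify:
  satisfied 2 clause(s); 3 remain; assigned so far: [1, 5]
unit clause [-4] forces x4=F; simplify:
  satisfied 3 clause(s); 0 remain; assigned so far: [1, 4, 5]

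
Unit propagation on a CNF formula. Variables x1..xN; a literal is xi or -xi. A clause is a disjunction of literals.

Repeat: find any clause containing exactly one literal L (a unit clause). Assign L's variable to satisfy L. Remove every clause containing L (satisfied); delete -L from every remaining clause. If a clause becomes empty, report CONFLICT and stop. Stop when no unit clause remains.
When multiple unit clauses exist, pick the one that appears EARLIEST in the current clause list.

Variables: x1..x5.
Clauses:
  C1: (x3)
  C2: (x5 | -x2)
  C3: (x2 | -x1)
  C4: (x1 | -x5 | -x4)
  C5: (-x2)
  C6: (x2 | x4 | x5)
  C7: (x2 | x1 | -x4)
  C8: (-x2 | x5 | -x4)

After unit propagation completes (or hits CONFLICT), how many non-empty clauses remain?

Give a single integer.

unit clause [3] forces x3=T; simplify:
  satisfied 1 clause(s); 7 remain; assigned so far: [3]
unit clause [-2] forces x2=F; simplify:
  drop 2 from [2, -1] -> [-1]
  drop 2 from [2, 4, 5] -> [4, 5]
  drop 2 from [2, 1, -4] -> [1, -4]
  satisfied 3 clause(s); 4 remain; assigned so far: [2, 3]
unit clause [-1] forces x1=F; simplify:
  drop 1 from [1, -5, -4] -> [-5, -4]
  drop 1 from [1, -4] -> [-4]
  satisfied 1 clause(s); 3 remain; assigned so far: [1, 2, 3]
unit clause [-4] forces x4=F; simplify:
  drop 4 from [4, 5] -> [5]
  satisfied 2 clause(s); 1 remain; assigned so far: [1, 2, 3, 4]
unit clause [5] forces x5=T; simplify:
  satisfied 1 clause(s); 0 remain; assigned so far: [1, 2, 3, 4, 5]

Answer: 0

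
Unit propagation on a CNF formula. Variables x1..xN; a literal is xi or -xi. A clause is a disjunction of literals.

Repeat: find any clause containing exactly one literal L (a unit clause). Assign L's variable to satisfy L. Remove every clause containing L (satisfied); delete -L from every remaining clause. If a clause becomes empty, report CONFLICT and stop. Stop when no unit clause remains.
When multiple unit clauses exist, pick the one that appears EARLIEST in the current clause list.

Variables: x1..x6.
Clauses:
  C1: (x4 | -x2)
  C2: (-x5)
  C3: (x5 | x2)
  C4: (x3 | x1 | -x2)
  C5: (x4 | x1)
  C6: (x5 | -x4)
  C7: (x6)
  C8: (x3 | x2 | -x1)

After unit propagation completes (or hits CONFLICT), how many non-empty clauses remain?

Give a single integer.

unit clause [-5] forces x5=F; simplify:
  drop 5 from [5, 2] -> [2]
  drop 5 from [5, -4] -> [-4]
  satisfied 1 clause(s); 7 remain; assigned so far: [5]
unit clause [2] forces x2=T; simplify:
  drop -2 from [4, -2] -> [4]
  drop -2 from [3, 1, -2] -> [3, 1]
  satisfied 2 clause(s); 5 remain; assigned so far: [2, 5]
unit clause [4] forces x4=T; simplify:
  drop -4 from [-4] -> [] (empty!)
  satisfied 2 clause(s); 3 remain; assigned so far: [2, 4, 5]
CONFLICT (empty clause)

Answer: 2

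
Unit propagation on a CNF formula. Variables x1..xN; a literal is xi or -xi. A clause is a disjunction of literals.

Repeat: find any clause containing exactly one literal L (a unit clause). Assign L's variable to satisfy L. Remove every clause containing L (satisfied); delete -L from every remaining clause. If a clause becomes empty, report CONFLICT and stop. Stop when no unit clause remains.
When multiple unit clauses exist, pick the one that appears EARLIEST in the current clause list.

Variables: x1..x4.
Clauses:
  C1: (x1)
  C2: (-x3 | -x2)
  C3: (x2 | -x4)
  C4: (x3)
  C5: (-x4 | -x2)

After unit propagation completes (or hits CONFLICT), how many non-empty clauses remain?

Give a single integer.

unit clause [1] forces x1=T; simplify:
  satisfied 1 clause(s); 4 remain; assigned so far: [1]
unit clause [3] forces x3=T; simplify:
  drop -3 from [-3, -2] -> [-2]
  satisfied 1 clause(s); 3 remain; assigned so far: [1, 3]
unit clause [-2] forces x2=F; simplify:
  drop 2 from [2, -4] -> [-4]
  satisfied 2 clause(s); 1 remain; assigned so far: [1, 2, 3]
unit clause [-4] forces x4=F; simplify:
  satisfied 1 clause(s); 0 remain; assigned so far: [1, 2, 3, 4]

Answer: 0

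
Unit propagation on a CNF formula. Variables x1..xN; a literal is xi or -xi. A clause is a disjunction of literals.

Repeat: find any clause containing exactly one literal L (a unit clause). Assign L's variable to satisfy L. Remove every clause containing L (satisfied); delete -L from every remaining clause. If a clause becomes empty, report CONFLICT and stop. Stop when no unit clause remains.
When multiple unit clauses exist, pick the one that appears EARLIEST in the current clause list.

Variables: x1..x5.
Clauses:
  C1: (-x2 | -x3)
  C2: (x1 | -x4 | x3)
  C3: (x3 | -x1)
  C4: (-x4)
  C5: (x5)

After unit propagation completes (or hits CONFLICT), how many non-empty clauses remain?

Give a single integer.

unit clause [-4] forces x4=F; simplify:
  satisfied 2 clause(s); 3 remain; assigned so far: [4]
unit clause [5] forces x5=T; simplify:
  satisfied 1 clause(s); 2 remain; assigned so far: [4, 5]

Answer: 2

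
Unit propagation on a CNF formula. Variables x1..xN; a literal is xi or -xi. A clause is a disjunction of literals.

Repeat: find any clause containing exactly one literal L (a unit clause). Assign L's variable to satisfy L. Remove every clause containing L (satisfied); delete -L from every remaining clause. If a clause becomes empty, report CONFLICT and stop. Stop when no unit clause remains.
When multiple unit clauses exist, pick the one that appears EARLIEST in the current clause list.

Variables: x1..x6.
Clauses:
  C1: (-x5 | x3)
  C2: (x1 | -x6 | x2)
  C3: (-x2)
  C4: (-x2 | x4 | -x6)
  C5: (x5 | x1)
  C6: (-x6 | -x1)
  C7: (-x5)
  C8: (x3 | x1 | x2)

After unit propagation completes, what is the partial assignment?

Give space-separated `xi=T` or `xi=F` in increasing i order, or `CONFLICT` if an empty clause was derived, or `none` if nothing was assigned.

Answer: x1=T x2=F x5=F x6=F

Derivation:
unit clause [-2] forces x2=F; simplify:
  drop 2 from [1, -6, 2] -> [1, -6]
  drop 2 from [3, 1, 2] -> [3, 1]
  satisfied 2 clause(s); 6 remain; assigned so far: [2]
unit clause [-5] forces x5=F; simplify:
  drop 5 from [5, 1] -> [1]
  satisfied 2 clause(s); 4 remain; assigned so far: [2, 5]
unit clause [1] forces x1=T; simplify:
  drop -1 from [-6, -1] -> [-6]
  satisfied 3 clause(s); 1 remain; assigned so far: [1, 2, 5]
unit clause [-6] forces x6=F; simplify:
  satisfied 1 clause(s); 0 remain; assigned so far: [1, 2, 5, 6]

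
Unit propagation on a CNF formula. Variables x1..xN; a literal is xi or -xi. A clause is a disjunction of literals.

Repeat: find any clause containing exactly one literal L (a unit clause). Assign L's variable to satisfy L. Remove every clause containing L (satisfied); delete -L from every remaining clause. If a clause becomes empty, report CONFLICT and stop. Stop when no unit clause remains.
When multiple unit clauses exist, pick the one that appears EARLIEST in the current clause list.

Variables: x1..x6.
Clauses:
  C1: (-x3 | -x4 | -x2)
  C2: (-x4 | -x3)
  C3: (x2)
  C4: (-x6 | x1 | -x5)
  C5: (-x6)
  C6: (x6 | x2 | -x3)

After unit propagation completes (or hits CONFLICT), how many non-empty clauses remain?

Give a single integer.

Answer: 2

Derivation:
unit clause [2] forces x2=T; simplify:
  drop -2 from [-3, -4, -2] -> [-3, -4]
  satisfied 2 clause(s); 4 remain; assigned so far: [2]
unit clause [-6] forces x6=F; simplify:
  satisfied 2 clause(s); 2 remain; assigned so far: [2, 6]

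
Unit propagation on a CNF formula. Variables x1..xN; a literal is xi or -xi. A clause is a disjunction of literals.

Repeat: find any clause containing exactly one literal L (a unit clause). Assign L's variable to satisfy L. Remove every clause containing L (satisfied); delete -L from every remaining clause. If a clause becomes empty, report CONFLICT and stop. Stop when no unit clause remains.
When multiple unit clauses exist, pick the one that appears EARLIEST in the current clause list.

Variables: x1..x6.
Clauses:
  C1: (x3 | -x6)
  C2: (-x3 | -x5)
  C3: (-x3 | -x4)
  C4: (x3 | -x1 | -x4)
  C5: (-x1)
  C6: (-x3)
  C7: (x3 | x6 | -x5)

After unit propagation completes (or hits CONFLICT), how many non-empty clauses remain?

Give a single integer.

Answer: 0

Derivation:
unit clause [-1] forces x1=F; simplify:
  satisfied 2 clause(s); 5 remain; assigned so far: [1]
unit clause [-3] forces x3=F; simplify:
  drop 3 from [3, -6] -> [-6]
  drop 3 from [3, 6, -5] -> [6, -5]
  satisfied 3 clause(s); 2 remain; assigned so far: [1, 3]
unit clause [-6] forces x6=F; simplify:
  drop 6 from [6, -5] -> [-5]
  satisfied 1 clause(s); 1 remain; assigned so far: [1, 3, 6]
unit clause [-5] forces x5=F; simplify:
  satisfied 1 clause(s); 0 remain; assigned so far: [1, 3, 5, 6]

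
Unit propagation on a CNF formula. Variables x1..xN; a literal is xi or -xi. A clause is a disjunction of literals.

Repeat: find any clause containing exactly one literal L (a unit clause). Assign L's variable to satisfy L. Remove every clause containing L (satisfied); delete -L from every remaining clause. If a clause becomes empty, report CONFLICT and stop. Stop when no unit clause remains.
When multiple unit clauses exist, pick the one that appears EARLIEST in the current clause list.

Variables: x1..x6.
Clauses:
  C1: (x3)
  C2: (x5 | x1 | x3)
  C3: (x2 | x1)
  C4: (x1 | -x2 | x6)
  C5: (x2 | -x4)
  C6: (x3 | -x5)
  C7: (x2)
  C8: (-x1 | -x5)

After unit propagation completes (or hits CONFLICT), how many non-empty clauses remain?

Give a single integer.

Answer: 2

Derivation:
unit clause [3] forces x3=T; simplify:
  satisfied 3 clause(s); 5 remain; assigned so far: [3]
unit clause [2] forces x2=T; simplify:
  drop -2 from [1, -2, 6] -> [1, 6]
  satisfied 3 clause(s); 2 remain; assigned so far: [2, 3]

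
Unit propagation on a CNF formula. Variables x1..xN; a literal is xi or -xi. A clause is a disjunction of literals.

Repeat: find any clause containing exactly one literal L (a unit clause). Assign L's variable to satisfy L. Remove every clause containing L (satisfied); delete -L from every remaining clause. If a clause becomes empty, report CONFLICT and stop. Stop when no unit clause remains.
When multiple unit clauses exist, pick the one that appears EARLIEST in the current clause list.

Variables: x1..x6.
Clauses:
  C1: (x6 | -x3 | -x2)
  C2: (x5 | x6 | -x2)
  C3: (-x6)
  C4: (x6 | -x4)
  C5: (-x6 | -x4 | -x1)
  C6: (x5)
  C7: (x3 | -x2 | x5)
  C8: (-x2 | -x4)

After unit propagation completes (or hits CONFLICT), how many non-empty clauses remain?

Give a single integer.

unit clause [-6] forces x6=F; simplify:
  drop 6 from [6, -3, -2] -> [-3, -2]
  drop 6 from [5, 6, -2] -> [5, -2]
  drop 6 from [6, -4] -> [-4]
  satisfied 2 clause(s); 6 remain; assigned so far: [6]
unit clause [-4] forces x4=F; simplify:
  satisfied 2 clause(s); 4 remain; assigned so far: [4, 6]
unit clause [5] forces x5=T; simplify:
  satisfied 3 clause(s); 1 remain; assigned so far: [4, 5, 6]

Answer: 1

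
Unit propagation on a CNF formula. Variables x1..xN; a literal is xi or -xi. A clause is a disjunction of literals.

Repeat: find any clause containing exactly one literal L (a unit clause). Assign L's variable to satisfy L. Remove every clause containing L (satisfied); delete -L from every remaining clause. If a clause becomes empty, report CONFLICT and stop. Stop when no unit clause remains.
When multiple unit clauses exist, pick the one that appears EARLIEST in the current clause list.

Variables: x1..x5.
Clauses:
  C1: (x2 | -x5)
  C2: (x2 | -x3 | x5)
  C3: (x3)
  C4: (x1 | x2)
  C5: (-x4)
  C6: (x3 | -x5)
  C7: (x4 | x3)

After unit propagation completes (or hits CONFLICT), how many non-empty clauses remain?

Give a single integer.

unit clause [3] forces x3=T; simplify:
  drop -3 from [2, -3, 5] -> [2, 5]
  satisfied 3 clause(s); 4 remain; assigned so far: [3]
unit clause [-4] forces x4=F; simplify:
  satisfied 1 clause(s); 3 remain; assigned so far: [3, 4]

Answer: 3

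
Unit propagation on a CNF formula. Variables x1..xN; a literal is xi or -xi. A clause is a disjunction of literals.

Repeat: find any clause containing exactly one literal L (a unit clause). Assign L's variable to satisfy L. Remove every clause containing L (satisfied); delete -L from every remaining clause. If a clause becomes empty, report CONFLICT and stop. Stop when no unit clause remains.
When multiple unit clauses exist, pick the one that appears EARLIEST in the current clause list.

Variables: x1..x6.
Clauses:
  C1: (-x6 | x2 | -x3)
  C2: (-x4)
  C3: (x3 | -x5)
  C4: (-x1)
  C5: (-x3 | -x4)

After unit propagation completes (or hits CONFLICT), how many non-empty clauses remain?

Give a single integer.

Answer: 2

Derivation:
unit clause [-4] forces x4=F; simplify:
  satisfied 2 clause(s); 3 remain; assigned so far: [4]
unit clause [-1] forces x1=F; simplify:
  satisfied 1 clause(s); 2 remain; assigned so far: [1, 4]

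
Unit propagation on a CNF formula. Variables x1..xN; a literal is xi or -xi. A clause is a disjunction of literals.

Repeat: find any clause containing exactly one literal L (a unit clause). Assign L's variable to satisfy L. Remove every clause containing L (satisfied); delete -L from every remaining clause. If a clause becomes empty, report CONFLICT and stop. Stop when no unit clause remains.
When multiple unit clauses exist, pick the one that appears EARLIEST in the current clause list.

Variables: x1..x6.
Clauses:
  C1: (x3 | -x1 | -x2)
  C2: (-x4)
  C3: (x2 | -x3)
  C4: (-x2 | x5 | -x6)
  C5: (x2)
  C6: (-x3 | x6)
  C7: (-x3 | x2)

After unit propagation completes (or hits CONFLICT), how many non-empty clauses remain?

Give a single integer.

Answer: 3

Derivation:
unit clause [-4] forces x4=F; simplify:
  satisfied 1 clause(s); 6 remain; assigned so far: [4]
unit clause [2] forces x2=T; simplify:
  drop -2 from [3, -1, -2] -> [3, -1]
  drop -2 from [-2, 5, -6] -> [5, -6]
  satisfied 3 clause(s); 3 remain; assigned so far: [2, 4]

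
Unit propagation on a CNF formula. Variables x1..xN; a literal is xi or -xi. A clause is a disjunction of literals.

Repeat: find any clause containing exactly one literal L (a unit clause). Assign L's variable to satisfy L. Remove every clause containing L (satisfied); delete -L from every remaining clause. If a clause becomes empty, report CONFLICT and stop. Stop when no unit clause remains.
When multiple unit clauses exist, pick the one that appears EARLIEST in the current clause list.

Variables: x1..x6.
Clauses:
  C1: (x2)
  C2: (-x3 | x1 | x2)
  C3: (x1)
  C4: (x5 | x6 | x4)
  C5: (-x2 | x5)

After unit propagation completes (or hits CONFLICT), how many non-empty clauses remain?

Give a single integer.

unit clause [2] forces x2=T; simplify:
  drop -2 from [-2, 5] -> [5]
  satisfied 2 clause(s); 3 remain; assigned so far: [2]
unit clause [1] forces x1=T; simplify:
  satisfied 1 clause(s); 2 remain; assigned so far: [1, 2]
unit clause [5] forces x5=T; simplify:
  satisfied 2 clause(s); 0 remain; assigned so far: [1, 2, 5]

Answer: 0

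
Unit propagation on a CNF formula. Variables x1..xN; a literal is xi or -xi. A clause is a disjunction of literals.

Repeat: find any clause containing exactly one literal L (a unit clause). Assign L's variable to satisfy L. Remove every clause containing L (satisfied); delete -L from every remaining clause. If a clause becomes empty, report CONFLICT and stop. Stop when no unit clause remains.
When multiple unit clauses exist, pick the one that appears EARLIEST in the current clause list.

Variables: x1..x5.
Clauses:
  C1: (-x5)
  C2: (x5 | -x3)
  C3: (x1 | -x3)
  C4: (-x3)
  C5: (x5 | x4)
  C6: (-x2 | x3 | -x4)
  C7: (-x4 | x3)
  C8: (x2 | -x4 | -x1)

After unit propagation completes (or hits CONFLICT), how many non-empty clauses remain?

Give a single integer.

unit clause [-5] forces x5=F; simplify:
  drop 5 from [5, -3] -> [-3]
  drop 5 from [5, 4] -> [4]
  satisfied 1 clause(s); 7 remain; assigned so far: [5]
unit clause [-3] forces x3=F; simplify:
  drop 3 from [-2, 3, -4] -> [-2, -4]
  drop 3 from [-4, 3] -> [-4]
  satisfied 3 clause(s); 4 remain; assigned so far: [3, 5]
unit clause [4] forces x4=T; simplify:
  drop -4 from [-2, -4] -> [-2]
  drop -4 from [-4] -> [] (empty!)
  drop -4 from [2, -4, -1] -> [2, -1]
  satisfied 1 clause(s); 3 remain; assigned so far: [3, 4, 5]
CONFLICT (empty clause)

Answer: 2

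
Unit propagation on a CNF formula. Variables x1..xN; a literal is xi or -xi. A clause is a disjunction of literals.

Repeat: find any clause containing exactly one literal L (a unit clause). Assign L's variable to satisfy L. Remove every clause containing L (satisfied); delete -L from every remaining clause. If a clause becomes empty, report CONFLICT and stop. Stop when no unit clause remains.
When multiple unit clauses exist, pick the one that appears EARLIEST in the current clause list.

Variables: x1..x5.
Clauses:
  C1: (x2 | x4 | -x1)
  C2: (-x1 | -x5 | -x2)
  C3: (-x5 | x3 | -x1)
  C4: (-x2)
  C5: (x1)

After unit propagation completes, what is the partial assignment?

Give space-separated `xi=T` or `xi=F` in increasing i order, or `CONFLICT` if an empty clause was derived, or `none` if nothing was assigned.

Answer: x1=T x2=F x4=T

Derivation:
unit clause [-2] forces x2=F; simplify:
  drop 2 from [2, 4, -1] -> [4, -1]
  satisfied 2 clause(s); 3 remain; assigned so far: [2]
unit clause [1] forces x1=T; simplify:
  drop -1 from [4, -1] -> [4]
  drop -1 from [-5, 3, -1] -> [-5, 3]
  satisfied 1 clause(s); 2 remain; assigned so far: [1, 2]
unit clause [4] forces x4=T; simplify:
  satisfied 1 clause(s); 1 remain; assigned so far: [1, 2, 4]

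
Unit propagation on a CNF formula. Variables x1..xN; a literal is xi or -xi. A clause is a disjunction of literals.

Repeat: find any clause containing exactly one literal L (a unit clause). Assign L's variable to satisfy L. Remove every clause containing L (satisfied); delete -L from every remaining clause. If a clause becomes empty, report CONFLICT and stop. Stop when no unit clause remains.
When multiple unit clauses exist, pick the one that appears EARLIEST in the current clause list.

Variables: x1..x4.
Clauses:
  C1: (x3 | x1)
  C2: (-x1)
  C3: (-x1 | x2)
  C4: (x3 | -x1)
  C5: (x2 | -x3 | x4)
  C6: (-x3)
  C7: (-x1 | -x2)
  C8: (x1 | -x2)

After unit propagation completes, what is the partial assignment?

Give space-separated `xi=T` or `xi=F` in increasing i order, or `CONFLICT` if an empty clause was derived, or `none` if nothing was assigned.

unit clause [-1] forces x1=F; simplify:
  drop 1 from [3, 1] -> [3]
  drop 1 from [1, -2] -> [-2]
  satisfied 4 clause(s); 4 remain; assigned so far: [1]
unit clause [3] forces x3=T; simplify:
  drop -3 from [2, -3, 4] -> [2, 4]
  drop -3 from [-3] -> [] (empty!)
  satisfied 1 clause(s); 3 remain; assigned so far: [1, 3]
CONFLICT (empty clause)

Answer: CONFLICT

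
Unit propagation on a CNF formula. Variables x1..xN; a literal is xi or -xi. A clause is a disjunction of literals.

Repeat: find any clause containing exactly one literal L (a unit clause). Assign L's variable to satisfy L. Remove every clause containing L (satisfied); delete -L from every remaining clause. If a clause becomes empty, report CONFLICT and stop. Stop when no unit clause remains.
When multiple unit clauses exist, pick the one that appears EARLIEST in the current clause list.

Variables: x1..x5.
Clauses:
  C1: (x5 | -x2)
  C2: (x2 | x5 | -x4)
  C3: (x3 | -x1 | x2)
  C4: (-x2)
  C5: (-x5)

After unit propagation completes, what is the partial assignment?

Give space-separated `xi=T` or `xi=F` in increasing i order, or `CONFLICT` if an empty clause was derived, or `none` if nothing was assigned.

Answer: x2=F x4=F x5=F

Derivation:
unit clause [-2] forces x2=F; simplify:
  drop 2 from [2, 5, -4] -> [5, -4]
  drop 2 from [3, -1, 2] -> [3, -1]
  satisfied 2 clause(s); 3 remain; assigned so far: [2]
unit clause [-5] forces x5=F; simplify:
  drop 5 from [5, -4] -> [-4]
  satisfied 1 clause(s); 2 remain; assigned so far: [2, 5]
unit clause [-4] forces x4=F; simplify:
  satisfied 1 clause(s); 1 remain; assigned so far: [2, 4, 5]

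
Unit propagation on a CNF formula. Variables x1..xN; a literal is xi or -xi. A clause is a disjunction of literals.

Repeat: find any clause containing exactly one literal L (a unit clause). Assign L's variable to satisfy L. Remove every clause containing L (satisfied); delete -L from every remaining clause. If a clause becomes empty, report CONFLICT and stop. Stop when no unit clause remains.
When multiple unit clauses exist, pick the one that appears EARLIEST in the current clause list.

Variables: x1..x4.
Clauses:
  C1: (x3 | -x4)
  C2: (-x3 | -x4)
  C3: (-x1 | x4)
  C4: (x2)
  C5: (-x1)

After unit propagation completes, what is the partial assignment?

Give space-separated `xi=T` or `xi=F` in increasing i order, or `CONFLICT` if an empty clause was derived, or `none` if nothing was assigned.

unit clause [2] forces x2=T; simplify:
  satisfied 1 clause(s); 4 remain; assigned so far: [2]
unit clause [-1] forces x1=F; simplify:
  satisfied 2 clause(s); 2 remain; assigned so far: [1, 2]

Answer: x1=F x2=T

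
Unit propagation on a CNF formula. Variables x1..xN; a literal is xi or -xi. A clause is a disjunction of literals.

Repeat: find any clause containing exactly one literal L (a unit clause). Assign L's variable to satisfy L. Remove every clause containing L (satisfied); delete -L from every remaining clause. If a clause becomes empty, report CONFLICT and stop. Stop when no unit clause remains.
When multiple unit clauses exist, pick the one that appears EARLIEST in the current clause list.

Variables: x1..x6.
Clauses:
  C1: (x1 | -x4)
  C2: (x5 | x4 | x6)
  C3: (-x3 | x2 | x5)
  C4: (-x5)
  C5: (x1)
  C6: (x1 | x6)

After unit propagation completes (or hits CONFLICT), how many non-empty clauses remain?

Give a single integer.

unit clause [-5] forces x5=F; simplify:
  drop 5 from [5, 4, 6] -> [4, 6]
  drop 5 from [-3, 2, 5] -> [-3, 2]
  satisfied 1 clause(s); 5 remain; assigned so far: [5]
unit clause [1] forces x1=T; simplify:
  satisfied 3 clause(s); 2 remain; assigned so far: [1, 5]

Answer: 2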